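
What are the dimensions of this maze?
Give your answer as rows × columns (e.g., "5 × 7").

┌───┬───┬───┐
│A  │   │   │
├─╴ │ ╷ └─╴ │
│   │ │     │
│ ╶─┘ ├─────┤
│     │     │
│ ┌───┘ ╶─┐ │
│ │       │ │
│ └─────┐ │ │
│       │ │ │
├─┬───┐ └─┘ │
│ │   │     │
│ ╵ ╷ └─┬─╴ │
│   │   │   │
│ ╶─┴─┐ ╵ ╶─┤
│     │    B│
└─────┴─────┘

Counting the maze dimensions:
Rows (vertical): 8
Columns (horizontal): 6
Dimensions: 8 × 6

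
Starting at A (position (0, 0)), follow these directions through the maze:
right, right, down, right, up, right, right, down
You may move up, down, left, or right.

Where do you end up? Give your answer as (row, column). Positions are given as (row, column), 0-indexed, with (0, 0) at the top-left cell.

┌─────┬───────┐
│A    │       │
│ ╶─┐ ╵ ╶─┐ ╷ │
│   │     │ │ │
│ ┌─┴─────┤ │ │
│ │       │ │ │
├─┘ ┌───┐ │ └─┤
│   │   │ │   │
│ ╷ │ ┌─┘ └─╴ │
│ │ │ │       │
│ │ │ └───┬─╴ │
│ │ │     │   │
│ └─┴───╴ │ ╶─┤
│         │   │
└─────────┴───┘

Following directions step by step:
Start: (0, 0)
  right: (0, 0) → (0, 1)
  right: (0, 1) → (0, 2)
  down: (0, 2) → (1, 2)
  right: (1, 2) → (1, 3)
  up: (1, 3) → (0, 3)
  right: (0, 3) → (0, 4)
  right: (0, 4) → (0, 5)
  down: (0, 5) → (1, 5)
Final position: (1, 5)

Path taken:

┌─────┬───────┐
│A → ↓│↱ → ↓  │
│ ╶─┐ ╵ ╶─┐ ╷ │
│   │↳ ↑  │B│ │
│ ┌─┴─────┤ │ │
│ │       │ │ │
├─┘ ┌───┐ │ └─┤
│   │   │ │   │
│ ╷ │ ┌─┘ └─╴ │
│ │ │ │       │
│ │ │ └───┬─╴ │
│ │ │     │   │
│ └─┴───╴ │ ╶─┤
│         │   │
└─────────┴───┘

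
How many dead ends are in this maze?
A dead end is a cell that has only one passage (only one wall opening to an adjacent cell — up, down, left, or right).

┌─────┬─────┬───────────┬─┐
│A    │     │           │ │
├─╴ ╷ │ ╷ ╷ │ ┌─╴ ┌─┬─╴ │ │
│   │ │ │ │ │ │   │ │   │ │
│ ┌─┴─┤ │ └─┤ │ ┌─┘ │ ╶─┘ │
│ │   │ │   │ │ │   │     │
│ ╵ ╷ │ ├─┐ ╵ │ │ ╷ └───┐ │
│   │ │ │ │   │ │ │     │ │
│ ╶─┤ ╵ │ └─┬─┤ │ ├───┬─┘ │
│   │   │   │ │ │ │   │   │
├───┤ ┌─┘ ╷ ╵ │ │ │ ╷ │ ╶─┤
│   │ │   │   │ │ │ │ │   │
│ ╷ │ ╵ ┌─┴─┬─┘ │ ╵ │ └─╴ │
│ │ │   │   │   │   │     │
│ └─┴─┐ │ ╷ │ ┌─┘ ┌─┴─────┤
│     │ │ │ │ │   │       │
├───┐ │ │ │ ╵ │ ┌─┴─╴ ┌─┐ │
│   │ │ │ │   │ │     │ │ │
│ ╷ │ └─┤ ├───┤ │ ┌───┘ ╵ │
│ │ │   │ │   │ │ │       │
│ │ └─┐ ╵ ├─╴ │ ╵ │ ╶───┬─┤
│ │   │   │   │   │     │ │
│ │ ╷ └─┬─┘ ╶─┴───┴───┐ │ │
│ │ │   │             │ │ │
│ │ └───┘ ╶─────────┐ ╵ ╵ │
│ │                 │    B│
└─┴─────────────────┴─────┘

Checking each cell for number of passages:

Dead ends found at positions:
  (0, 0)
  (0, 12)
  (1, 2)
  (1, 5)
  (1, 9)
  (3, 4)
  (3, 11)
  (4, 1)
  (4, 6)
  (6, 1)
  (7, 9)
  (8, 3)
  (8, 11)
  (9, 5)
  (10, 12)
  (11, 3)
  (12, 0)
  (12, 9)
Total dead ends: 18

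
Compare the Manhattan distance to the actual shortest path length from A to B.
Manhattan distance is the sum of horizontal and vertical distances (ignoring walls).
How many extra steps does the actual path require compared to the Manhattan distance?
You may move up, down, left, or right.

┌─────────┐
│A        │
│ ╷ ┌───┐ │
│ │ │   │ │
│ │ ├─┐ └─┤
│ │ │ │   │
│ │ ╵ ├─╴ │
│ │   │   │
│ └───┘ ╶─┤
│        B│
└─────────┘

Manhattan distance: |4 - 0| + |4 - 0| = 8
Actual path length: 8
Extra steps: 8 - 8 = 0

Solution:

┌─────────┐
│A        │
│ ╷ ┌───┐ │
│↓│ │   │ │
│ │ ├─┐ └─┤
│↓│ │ │   │
│ │ ╵ ├─╴ │
│↓│   │   │
│ └───┘ ╶─┤
│↳ → → → B│
└─────────┘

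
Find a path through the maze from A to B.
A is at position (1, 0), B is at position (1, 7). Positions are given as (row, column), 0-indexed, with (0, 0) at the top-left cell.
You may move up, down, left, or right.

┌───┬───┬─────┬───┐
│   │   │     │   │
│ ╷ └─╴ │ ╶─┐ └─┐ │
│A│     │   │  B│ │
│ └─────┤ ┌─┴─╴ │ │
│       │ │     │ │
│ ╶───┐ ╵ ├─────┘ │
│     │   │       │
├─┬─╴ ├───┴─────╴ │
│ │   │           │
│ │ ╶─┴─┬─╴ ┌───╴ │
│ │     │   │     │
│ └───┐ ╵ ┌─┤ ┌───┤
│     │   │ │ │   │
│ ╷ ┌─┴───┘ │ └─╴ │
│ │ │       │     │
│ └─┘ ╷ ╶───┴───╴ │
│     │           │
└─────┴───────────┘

Finding the shortest path from (1, 0) to (1, 7):
Path length: 13 steps
Directions: down → right → right → right → down → right → up → up → up → right → right → down → right

Solution:

┌───┬───┬─────┬───┐
│   │   │↱ → ↓│   │
│ ╷ └─╴ │ ╶─┐ └─┐ │
│A│     │↑  │↳ B│ │
│ └─────┤ ┌─┴─╴ │ │
│↳ → → ↓│↑│     │ │
│ ╶───┐ ╵ ├─────┘ │
│     │↳ ↑│       │
├─┬─╴ ├───┴─────╴ │
│ │   │           │
│ │ ╶─┴─┬─╴ ┌───╴ │
│ │     │   │     │
│ └───┐ ╵ ┌─┤ ┌───┤
│     │   │ │ │   │
│ ╷ ┌─┴───┘ │ └─╴ │
│ │ │       │     │
│ └─┘ ╷ ╶───┴───╴ │
│     │           │
└─────┴───────────┘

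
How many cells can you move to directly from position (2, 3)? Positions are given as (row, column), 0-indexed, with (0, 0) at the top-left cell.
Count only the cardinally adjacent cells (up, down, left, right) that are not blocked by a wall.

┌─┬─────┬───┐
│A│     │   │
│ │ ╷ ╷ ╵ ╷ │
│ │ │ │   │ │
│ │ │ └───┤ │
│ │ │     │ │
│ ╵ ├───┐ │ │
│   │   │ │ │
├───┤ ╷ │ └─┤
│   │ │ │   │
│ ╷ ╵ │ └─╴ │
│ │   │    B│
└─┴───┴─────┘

Checking passable neighbors of (2, 3):
Neighbors: (2, 2), (2, 4)
Count: 2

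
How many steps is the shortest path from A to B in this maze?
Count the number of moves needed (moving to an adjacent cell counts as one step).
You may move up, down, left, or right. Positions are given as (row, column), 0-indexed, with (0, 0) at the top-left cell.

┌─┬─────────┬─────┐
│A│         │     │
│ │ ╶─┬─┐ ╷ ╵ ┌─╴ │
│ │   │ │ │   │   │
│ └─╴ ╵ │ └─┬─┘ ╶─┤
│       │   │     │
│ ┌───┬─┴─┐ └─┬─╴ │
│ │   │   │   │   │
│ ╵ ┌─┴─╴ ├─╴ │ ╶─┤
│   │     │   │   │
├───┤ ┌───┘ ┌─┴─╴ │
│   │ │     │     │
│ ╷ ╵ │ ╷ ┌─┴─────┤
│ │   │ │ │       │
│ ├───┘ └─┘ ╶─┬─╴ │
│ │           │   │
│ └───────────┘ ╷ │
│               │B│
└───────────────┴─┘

Using BFS to find shortest path:
Start: (0, 0), End: (8, 8)
Path found:
(0,0) → (1,0) → (2,0) → (2,1) → (2,2) → (1,2) → (1,1) → (0,1) → (0,2) → (0,3) → (0,4) → (1,4) → (2,4) → (2,5) → (3,5) → (3,6) → (4,6) → (4,5) → (5,5) → (5,4) → (5,3) → (6,3) → (7,3) → (7,4) → (7,5) → (6,5) → (6,6) → (6,7) → (6,8) → (7,8) → (8,8)
Number of steps: 30

Solution:

┌─┬─────────┬─────┐
│A│↱ → → ↓  │     │
│ │ ╶─┬─┐ ╷ ╵ ┌─╴ │
│↓│↑ ↰│ │↓│   │   │
│ └─╴ ╵ │ └─┬─┘ ╶─┤
│↳ → ↑  │↳ ↓│     │
│ ┌───┬─┴─┐ └─┬─╴ │
│ │   │   │↳ ↓│   │
│ ╵ ┌─┴─╴ ├─╴ │ ╶─┤
│   │     │↓ ↲│   │
├───┤ ┌───┘ ┌─┴─╴ │
│   │ │↓ ← ↲│     │
│ ╷ ╵ │ ╷ ┌─┴─────┤
│ │   │↓│ │↱ → → ↓│
│ ├───┘ └─┘ ╶─┬─╴ │
│ │    ↳ → ↑  │  ↓│
│ └───────────┘ ╷ │
│               │B│
└───────────────┴─┘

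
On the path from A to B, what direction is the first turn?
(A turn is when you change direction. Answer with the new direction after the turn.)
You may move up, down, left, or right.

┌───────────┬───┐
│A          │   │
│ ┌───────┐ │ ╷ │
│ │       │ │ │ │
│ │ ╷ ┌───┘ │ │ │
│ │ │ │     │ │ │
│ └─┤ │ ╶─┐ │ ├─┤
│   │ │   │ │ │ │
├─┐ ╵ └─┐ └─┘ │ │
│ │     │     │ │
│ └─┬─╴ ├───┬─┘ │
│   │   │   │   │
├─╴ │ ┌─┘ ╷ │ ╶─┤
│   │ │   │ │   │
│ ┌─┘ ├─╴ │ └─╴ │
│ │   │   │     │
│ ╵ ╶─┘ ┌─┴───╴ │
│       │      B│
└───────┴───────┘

Directions: down, down, down, right, down, right, right, down, left, down, down, left, down, right, right, up, right, up, up, right, down, down, right, right, down
First turn direction: right

Solution:

┌───────────┬───┐
│A          │   │
│ ┌───────┐ │ ╷ │
│↓│       │ │ │ │
│ │ ╷ ┌───┘ │ │ │
│↓│ │ │     │ │ │
│ └─┤ │ ╶─┐ │ ├─┤
│↳ ↓│ │   │ │ │ │
├─┐ ╵ └─┐ └─┘ │ │
│ │↳ → ↓│     │ │
│ └─┬─╴ ├───┬─┘ │
│   │↓ ↲│↱ ↓│   │
├─╴ │ ┌─┘ ╷ │ ╶─┤
│   │↓│  ↑│↓│   │
│ ┌─┘ ├─╴ │ └─╴ │
│ │↓ ↲│↱ ↑│↳ → ↓│
│ ╵ ╶─┘ ┌─┴───╴ │
│  ↳ → ↑│      B│
└───────┴───────┘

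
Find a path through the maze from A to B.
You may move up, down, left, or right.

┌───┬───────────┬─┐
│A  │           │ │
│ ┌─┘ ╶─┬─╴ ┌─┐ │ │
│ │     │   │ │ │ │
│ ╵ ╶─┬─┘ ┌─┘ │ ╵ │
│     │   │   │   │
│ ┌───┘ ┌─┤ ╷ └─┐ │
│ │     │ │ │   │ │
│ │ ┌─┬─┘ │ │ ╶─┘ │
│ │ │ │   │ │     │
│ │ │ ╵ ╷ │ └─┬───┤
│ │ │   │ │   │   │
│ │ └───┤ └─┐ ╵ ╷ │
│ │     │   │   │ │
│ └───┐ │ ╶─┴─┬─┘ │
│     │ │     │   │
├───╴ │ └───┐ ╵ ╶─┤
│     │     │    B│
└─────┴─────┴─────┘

Finding the shortest path through the maze:
Path length: 34 steps
Directions: down → down → right → up → right → up → right → right → right → right → right → down → down → right → down → down → left → left → up → up → left → down → down → down → right → down → right → up → right → down → down → left → down → right

Solution:

┌───┬───────────┬─┐
│A  │↱ → → → → ↓│ │
│ ┌─┘ ╶─┬─╴ ┌─┐ │ │
│↓│↱ ↑  │   │ │↓│ │
│ ╵ ╶─┬─┘ ┌─┘ │ ╵ │
│↳ ↑  │   │↓ ↰│↳ ↓│
│ ┌───┘ ┌─┤ ╷ └─┐ │
│ │     │ │↓│↑  │↓│
│ │ ┌─┬─┘ │ │ ╶─┘ │
│ │ │ │   │↓│↑ ← ↲│
│ │ │ ╵ ╷ │ └─┬───┤
│ │ │   │ │↳ ↓│↱ ↓│
│ │ └───┤ └─┐ ╵ ╷ │
│ │     │   │↳ ↑│↓│
│ └───┐ │ ╶─┴─┬─┘ │
│     │ │     │↓ ↲│
├───╴ │ └───┐ ╵ ╶─┤
│     │     │  ↳ B│
└─────┴─────┴─────┘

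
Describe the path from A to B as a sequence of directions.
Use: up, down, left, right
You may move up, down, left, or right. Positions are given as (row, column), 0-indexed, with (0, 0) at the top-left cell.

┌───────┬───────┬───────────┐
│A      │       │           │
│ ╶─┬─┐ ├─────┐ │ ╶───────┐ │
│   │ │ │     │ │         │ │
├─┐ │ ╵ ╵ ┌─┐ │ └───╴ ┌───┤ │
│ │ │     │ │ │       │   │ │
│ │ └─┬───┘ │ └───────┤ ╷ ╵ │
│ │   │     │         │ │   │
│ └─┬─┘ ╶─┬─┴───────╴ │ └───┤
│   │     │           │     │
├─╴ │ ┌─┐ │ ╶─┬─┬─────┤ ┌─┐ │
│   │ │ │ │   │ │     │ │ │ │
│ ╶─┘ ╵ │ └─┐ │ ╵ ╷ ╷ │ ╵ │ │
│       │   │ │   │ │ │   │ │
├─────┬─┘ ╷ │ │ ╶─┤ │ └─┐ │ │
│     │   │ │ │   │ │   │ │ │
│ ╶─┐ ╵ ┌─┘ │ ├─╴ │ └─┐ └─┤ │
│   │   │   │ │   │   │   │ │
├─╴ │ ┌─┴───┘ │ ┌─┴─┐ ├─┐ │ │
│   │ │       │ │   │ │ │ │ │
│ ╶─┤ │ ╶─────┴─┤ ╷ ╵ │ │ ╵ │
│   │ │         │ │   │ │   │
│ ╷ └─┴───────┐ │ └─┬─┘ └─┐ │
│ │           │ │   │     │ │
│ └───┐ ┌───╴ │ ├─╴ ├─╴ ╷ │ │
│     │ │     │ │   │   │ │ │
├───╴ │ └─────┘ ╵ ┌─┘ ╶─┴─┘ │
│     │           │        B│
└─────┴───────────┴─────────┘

Finding the path and converting it to directions:
Path through cells: (0,0) → (0,1) → (0,2) → (0,3) → (1,3) → (2,3) → (2,4) → (1,4) → (1,5) → (1,6) → (2,6) → (3,6) → (3,7) → (3,8) → (3,9) → (3,10) → (4,10) → (4,9) → (4,8) → (4,7) → (4,6) → (4,5) → (5,5) → (5,6) → (6,6) → (7,6) → (8,6) → (9,6) → (9,5) → (9,4) → (9,3) → (10,3) → (10,4) → (10,5) → (10,6) → (10,7) → (11,7) → (12,7) → (13,7) → (13,8) → (12,8) → (12,9) → (11,9) → (11,8) → (10,8) → (9,8) → (9,9) → (10,9) → (10,10) → (9,10) → (8,10) → (8,9) → (7,9) → (6,9) → (5,9) → (5,10) → (6,10) → (7,10) → (7,11) → (8,11) → (8,12) → (9,12) → (10,12) → (10,13) → (11,13) → (12,13) → (13,13)
Directions: right, right, right, down, down, right, up, right, right, down, down, right, right, right, right, down, left, left, left, left, left, down, right, down, down, down, down, left, left, left, down, right, right, right, right, down, down, down, right, up, right, up, left, up, up, right, down, right, up, up, left, up, up, up, right, down, down, right, down, right, down, down, right, down, down, down

Solution:

┌───────┬───────┬───────────┐
│A → → ↓│       │           │
│ ╶─┬─┐ ├─────┐ │ ╶───────┐ │
│   │ │↓│↱ → ↓│ │         │ │
├─┐ │ ╵ ╵ ┌─┐ │ └───╴ ┌───┤ │
│ │ │  ↳ ↑│ │↓│       │   │ │
│ │ └─┬───┘ │ └───────┤ ╷ ╵ │
│ │   │     │↳ → → → ↓│ │   │
│ └─┬─┘ ╶─┬─┴───────╴ │ └───┤
│   │     │↓ ← ← ← ← ↲│     │
├─╴ │ ┌─┐ │ ╶─┬─┬─────┤ ┌─┐ │
│   │ │ │ │↳ ↓│ │  ↱ ↓│ │ │ │
│ ╶─┘ ╵ │ └─┐ │ ╵ ╷ ╷ │ ╵ │ │
│       │   │↓│   │↑│↓│   │ │
├─────┬─┘ ╷ │ │ ╶─┤ │ └─┐ │ │
│     │   │ │↓│   │↑│↳ ↓│ │ │
│ ╶─┐ ╵ ┌─┘ │ ├─╴ │ └─┐ └─┤ │
│   │   │   │↓│   │↑ ↰│↳ ↓│ │
├─╴ │ ┌─┴───┘ │ ┌─┴─┐ ├─┐ │ │
│   │ │↓ ← ← ↲│ │↱ ↓│↑│ │↓│ │
│ ╶─┤ │ ╶─────┴─┤ ╷ ╵ │ │ ╵ │
│   │ │↳ → → → ↓│↑│↳ ↑│ │↳ ↓│
│ ╷ └─┴───────┐ │ └─┬─┘ └─┐ │
│ │           │↓│↑ ↰│     │↓│
│ └───┐ ┌───╴ │ ├─╴ ├─╴ ╷ │ │
│     │ │     │↓│↱ ↑│   │ │↓│
├───╴ │ └─────┘ ╵ ┌─┘ ╶─┴─┘ │
│     │        ↳ ↑│        B│
└─────┴───────────┴─────────┘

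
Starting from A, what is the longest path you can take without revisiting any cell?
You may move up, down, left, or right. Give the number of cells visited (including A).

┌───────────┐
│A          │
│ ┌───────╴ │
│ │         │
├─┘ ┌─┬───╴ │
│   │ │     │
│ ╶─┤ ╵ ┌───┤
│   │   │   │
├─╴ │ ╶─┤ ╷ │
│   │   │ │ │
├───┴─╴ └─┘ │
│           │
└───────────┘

Finding longest simple path using DFS:
Start: (0, 0)
Longest path visits 21 cells
Path: A → right → right → right → right → right → down → down → left → left → down → left → down → right → down → right → right → up → up → left → down

Solution:

┌───────────┐
│A → → → → ↓│
│ ┌───────╴ │
│ │        ↓│
├─┘ ┌─┬───╴ │
│   │ │↓ ← ↲│
│ ╶─┤ ╵ ┌───┤
│   │↓ ↲│↓ ↰│
├─╴ │ ╶─┤ ╷ │
│   │↳ ↓│B│↑│
├───┴─╴ └─┘ │
│      ↳ → ↑│
└───────────┘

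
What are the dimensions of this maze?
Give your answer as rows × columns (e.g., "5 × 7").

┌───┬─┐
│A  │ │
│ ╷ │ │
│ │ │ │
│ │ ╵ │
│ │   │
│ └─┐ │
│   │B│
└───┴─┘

Counting the maze dimensions:
Rows (vertical): 4
Columns (horizontal): 3
Dimensions: 4 × 3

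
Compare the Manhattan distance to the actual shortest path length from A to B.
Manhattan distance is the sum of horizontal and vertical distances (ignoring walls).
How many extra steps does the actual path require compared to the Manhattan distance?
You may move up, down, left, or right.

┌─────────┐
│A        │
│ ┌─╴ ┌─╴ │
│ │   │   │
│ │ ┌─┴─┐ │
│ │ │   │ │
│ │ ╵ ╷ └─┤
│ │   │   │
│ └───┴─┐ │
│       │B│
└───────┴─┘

Manhattan distance: |4 - 0| + |4 - 0| = 8
Actual path length: 12
Extra steps: 12 - 8 = 4

Solution:

┌─────────┐
│A → ↓    │
│ ┌─╴ ┌─╴ │
│ │↓ ↲│   │
│ │ ┌─┴─┐ │
│ │↓│↱ ↓│ │
│ │ ╵ ╷ └─┤
│ │↳ ↑│↳ ↓│
│ └───┴─┐ │
│       │B│
└───────┴─┘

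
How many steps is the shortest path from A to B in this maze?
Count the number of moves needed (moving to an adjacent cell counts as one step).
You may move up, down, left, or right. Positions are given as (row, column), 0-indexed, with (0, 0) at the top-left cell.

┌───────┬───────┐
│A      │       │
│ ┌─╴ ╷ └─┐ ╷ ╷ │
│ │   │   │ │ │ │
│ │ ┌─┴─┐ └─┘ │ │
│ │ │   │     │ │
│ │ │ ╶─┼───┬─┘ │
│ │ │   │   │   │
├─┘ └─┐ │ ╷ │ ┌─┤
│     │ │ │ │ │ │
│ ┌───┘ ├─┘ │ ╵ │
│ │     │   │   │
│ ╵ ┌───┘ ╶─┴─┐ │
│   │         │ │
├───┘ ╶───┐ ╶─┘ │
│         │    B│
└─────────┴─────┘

Using BFS to find shortest path:
Start: (0, 0), End: (7, 7)
Path found:
(0,0) → (0,1) → (0,2) → (0,3) → (1,3) → (1,4) → (2,4) → (2,5) → (2,6) → (1,6) → (0,6) → (0,7) → (1,7) → (2,7) → (3,7) → (3,6) → (4,6) → (5,6) → (5,7) → (6,7) → (7,7)
Number of steps: 20

Solution:

┌───────┬───────┐
│A → → ↓│    ↱ ↓│
│ ┌─╴ ╷ └─┐ ╷ ╷ │
│ │   │↳ ↓│ │↑│↓│
│ │ ┌─┴─┐ └─┘ │ │
│ │ │   │↳ → ↑│↓│
│ │ │ ╶─┼───┬─┘ │
│ │ │   │   │↓ ↲│
├─┘ └─┐ │ ╷ │ ┌─┤
│     │ │ │ │↓│ │
│ ┌───┘ ├─┘ │ ╵ │
│ │     │   │↳ ↓│
│ ╵ ┌───┘ ╶─┴─┐ │
│   │         │↓│
├───┘ ╶───┐ ╶─┘ │
│         │    B│
└─────────┴─────┘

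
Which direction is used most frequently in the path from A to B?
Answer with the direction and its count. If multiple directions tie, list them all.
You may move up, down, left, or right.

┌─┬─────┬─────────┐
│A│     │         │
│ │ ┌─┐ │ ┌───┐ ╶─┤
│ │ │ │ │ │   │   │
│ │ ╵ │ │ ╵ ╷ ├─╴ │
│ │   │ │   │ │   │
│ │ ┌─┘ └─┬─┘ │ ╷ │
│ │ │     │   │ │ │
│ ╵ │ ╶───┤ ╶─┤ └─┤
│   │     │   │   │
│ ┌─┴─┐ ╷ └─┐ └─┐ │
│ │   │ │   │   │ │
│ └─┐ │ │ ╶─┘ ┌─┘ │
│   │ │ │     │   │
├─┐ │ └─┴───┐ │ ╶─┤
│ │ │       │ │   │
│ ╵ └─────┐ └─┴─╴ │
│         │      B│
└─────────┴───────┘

Directions: down, down, down, down, right, up, up, up, up, right, right, down, down, down, left, down, right, right, down, down, right, right, up, up, left, up, right, up, up, left, down, left, up, up, right, right, right, down, right, down, left, down, down, right, down, down, left, down, right, down
Counts: {'down': 19, 'right': 14, 'up': 11, 'left': 6}
Most common: down (19 times)

Solution:

┌─┬─────┬─────────┐
│A│↱ → ↓│↱ → → ↓  │
│ │ ┌─┐ │ ┌───┐ ╶─┤
│↓│↑│ │↓│↑│↓ ↰│↳ ↓│
│ │ ╵ │ │ ╵ ╷ ├─╴ │
│↓│↑  │↓│↑ ↲│↑│↓ ↲│
│ │ ┌─┘ └─┬─┘ │ ╷ │
│↓│↑│↓ ↲  │↱ ↑│↓│ │
│ ╵ │ ╶───┤ ╶─┤ └─┤
│↳ ↑│↳ → ↓│↑ ↰│↳ ↓│
│ ┌─┴─┐ ╷ └─┐ └─┐ │
│ │   │ │↓  │↑  │↓│
│ └─┐ │ │ ╶─┘ ┌─┘ │
│   │ │ │↳ → ↑│↓ ↲│
├─┐ │ └─┴───┐ │ ╶─┤
│ │ │       │ │↳ ↓│
│ ╵ └─────┐ └─┴─╴ │
│         │      B│
└─────────┴───────┘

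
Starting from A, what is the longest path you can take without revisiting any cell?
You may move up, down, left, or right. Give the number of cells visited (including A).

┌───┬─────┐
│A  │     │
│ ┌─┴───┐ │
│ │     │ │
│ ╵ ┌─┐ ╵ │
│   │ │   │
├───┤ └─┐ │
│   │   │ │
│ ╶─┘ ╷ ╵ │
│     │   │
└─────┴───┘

Finding longest simple path using DFS:
Start: (0, 0)
Longest path visits 19 cells
Path: A → down → down → right → up → right → right → down → right → down → down → left → up → left → down → left → left → up → right

Solution:

┌───┬─────┐
│A  │     │
│ ┌─┴───┐ │
│↓│↱ → ↓│ │
│ ╵ ┌─┐ ╵ │
│↳ ↑│ │↳ ↓│
├───┤ └─┐ │
│↱ B│↓ ↰│↓│
│ ╶─┘ ╷ ╵ │
│↑ ← ↲│↑ ↲│
└─────┴───┘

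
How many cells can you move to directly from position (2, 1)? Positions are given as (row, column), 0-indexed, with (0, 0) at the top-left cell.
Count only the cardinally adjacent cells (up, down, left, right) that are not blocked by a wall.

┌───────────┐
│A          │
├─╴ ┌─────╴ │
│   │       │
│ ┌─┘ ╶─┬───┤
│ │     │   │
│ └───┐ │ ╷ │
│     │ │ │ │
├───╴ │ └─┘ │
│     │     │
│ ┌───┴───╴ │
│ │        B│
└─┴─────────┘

Checking passable neighbors of (2, 1):
Neighbors: (2, 2)
Count: 1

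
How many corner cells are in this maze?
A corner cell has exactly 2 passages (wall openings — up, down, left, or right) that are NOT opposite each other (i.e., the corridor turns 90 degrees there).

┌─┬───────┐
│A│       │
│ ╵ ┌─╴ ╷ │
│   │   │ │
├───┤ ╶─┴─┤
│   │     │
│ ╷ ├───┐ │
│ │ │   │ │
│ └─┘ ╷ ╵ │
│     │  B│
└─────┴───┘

Counting corner cells (2 non-opposite passages):
Total corners: 16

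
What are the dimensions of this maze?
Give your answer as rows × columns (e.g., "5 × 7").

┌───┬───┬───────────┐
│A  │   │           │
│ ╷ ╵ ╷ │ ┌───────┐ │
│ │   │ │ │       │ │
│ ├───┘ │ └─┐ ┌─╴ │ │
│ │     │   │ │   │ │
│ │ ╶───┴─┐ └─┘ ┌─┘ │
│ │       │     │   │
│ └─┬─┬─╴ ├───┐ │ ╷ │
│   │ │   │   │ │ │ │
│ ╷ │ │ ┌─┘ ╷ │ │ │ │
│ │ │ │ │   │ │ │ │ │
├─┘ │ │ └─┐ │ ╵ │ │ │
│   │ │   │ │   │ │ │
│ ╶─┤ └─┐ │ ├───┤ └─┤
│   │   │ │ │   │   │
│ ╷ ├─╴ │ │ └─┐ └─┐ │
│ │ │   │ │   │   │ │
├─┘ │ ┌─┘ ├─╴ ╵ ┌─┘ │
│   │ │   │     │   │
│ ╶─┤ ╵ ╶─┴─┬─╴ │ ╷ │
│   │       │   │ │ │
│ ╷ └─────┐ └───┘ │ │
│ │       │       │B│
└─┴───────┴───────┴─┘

Counting the maze dimensions:
Rows (vertical): 12
Columns (horizontal): 10
Dimensions: 12 × 10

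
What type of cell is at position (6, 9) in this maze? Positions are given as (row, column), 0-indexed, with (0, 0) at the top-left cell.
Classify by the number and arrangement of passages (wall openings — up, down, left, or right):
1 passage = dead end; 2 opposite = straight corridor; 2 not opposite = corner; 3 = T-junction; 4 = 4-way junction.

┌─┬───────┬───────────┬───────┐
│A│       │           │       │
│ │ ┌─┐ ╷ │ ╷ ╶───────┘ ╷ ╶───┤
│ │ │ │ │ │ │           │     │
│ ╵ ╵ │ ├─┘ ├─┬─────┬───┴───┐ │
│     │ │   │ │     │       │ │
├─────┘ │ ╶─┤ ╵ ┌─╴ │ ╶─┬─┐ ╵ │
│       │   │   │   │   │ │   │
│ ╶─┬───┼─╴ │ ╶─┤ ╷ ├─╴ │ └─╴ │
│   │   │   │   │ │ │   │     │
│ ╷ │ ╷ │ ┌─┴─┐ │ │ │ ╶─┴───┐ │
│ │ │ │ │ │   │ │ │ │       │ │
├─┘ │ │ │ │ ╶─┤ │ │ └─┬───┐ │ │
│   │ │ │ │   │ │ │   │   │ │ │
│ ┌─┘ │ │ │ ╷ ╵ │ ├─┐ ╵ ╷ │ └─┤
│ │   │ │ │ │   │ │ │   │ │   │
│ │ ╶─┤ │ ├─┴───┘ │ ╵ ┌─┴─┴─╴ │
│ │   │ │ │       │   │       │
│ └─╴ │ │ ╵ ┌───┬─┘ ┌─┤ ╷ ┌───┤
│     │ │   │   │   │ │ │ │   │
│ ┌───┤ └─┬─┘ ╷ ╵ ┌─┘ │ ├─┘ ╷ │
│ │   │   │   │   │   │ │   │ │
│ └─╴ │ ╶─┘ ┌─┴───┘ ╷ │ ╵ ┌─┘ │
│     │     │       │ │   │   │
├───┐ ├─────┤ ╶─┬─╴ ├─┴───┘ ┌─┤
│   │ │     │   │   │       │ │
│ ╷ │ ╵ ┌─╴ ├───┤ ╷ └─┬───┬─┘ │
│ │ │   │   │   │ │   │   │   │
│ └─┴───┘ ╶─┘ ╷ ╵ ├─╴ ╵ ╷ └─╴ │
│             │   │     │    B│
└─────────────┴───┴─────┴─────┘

Checking cell at (6, 9):
Number of passages: 2
Cell type: corner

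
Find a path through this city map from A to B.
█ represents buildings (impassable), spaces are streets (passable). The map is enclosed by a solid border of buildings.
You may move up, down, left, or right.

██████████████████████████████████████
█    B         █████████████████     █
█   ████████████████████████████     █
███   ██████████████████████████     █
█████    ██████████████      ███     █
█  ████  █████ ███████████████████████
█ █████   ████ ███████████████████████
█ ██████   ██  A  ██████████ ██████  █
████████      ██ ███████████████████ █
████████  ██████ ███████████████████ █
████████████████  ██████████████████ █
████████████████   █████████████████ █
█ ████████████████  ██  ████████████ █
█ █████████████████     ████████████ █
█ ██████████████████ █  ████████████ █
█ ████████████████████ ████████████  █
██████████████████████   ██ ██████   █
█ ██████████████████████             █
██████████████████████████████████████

Finding the shortest path from A to B:
Movement: cardinal only
Path length: 22 steps
Directions: left → left → down → left → left → left → up → left → up → left → up → up → left → left → left → up → left → left → up → up → right → right

Solution:

██████████████████████████████████████
█  ↱→B         █████████████████     █
█  ↑████████████████████████████     █
███↑←↰██████████████████████████     █
█████↑←←↰██████████████      ███     █
█  ████ ↑█████ ███████████████████████
█ █████ ↑↰████ ███████████████████████
█ ██████ ↑↰██↓←A  ██████████ ██████  █
████████  ↑←←↲██ ███████████████████ █
████████  ██████ ███████████████████ █
████████████████  ██████████████████ █
████████████████   █████████████████ █
█ ████████████████  ██  ████████████ █
█ █████████████████     ████████████ █
█ ██████████████████ █  ████████████ █
█ ████████████████████ ████████████  █
██████████████████████   ██ ██████   █
█ ██████████████████████             █
██████████████████████████████████████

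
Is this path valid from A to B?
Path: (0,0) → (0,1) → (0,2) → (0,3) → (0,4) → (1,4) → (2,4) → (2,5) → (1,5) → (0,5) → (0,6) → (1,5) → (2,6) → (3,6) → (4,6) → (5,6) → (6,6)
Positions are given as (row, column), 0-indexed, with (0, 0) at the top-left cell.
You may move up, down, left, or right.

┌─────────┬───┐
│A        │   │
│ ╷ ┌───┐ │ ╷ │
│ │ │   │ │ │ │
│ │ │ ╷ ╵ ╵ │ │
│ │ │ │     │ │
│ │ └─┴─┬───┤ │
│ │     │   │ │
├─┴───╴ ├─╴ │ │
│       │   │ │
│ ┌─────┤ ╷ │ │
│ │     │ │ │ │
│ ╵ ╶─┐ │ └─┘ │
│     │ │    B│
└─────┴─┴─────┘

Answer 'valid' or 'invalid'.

Checking path validity:
Result: Invalid move at step 11: cannot move from (0, 6) to (1, 5).

invalid

Correct solution:

┌─────────┬───┐
│A → → → ↓│↱ ↓│
│ ╷ ┌───┐ │ ╷ │
│ │ │   │↓│↑│↓│
│ │ │ ╷ ╵ ╵ │ │
│ │ │ │  ↳ ↑│↓│
│ │ └─┴─┬───┤ │
│ │     │   │↓│
├─┴───╴ ├─╴ │ │
│       │   │↓│
│ ┌─────┤ ╷ │ │
│ │     │ │ │↓│
│ ╵ ╶─┐ │ └─┘ │
│     │ │    B│
└─────┴─┴─────┘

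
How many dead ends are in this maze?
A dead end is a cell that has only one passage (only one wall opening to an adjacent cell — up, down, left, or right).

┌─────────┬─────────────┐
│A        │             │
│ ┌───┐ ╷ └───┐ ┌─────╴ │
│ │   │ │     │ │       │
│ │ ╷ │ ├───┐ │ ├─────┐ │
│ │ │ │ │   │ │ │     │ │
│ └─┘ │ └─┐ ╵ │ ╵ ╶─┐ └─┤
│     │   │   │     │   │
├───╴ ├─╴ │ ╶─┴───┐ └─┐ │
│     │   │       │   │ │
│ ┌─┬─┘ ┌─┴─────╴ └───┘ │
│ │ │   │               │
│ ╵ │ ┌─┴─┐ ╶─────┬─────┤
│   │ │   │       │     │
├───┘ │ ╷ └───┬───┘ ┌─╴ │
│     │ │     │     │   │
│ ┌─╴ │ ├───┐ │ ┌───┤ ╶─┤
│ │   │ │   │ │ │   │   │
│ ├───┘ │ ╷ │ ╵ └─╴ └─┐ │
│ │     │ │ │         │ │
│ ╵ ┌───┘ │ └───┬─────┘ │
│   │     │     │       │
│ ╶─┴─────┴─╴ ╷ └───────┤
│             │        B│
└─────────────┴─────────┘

Checking each cell for number of passages:

Dead ends found at positions:
  (0, 5)
  (1, 8)
  (2, 1)
  (2, 4)
  (2, 11)
  (4, 10)
  (5, 1)
  (5, 4)
  (6, 8)
  (8, 1)
  (8, 8)
  (9, 10)
  (10, 2)
  (10, 8)
  (11, 11)
Total dead ends: 15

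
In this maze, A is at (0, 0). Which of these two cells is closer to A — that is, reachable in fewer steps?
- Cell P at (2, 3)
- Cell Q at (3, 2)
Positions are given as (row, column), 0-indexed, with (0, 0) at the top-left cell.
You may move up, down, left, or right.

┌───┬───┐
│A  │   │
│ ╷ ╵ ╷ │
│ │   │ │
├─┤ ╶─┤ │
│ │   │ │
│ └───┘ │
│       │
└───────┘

Shortest path A → P at (2, 3): 7 steps
Shortest path A → Q at (3, 2): 9 steps

P is closer (7 steps vs 9 steps).

Path to P:

┌───┬───┐
│A ↓│↱ ↓│
│ ╷ ╵ ╷ │
│ │↳ ↑│↓│
├─┤ ╶─┤ │
│ │   │P│
│ └───┘ │
│       │
└───────┘

Path to Q:

┌───┬───┐
│A ↓│↱ ↓│
│ ╷ ╵ ╷ │
│ │↳ ↑│↓│
├─┤ ╶─┤ │
│ │   │↓│
│ └───┘ │
│    Q ↲│
└───────┘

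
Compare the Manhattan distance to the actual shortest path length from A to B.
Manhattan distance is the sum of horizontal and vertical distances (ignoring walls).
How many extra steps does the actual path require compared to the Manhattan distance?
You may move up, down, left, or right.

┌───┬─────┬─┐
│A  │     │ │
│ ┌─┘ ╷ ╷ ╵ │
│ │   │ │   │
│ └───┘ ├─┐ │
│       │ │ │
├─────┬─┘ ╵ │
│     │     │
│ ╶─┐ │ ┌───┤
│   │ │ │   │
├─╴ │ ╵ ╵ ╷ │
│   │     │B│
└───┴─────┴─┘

Manhattan distance: |5 - 0| + |5 - 0| = 10
Actual path length: 20
Extra steps: 20 - 10 = 10

Solution:

┌───┬─────┬─┐
│A  │  ↱ ↓│ │
│ ┌─┘ ╷ ╷ ╵ │
│↓│   │↑│↳ ↓│
│ └───┘ ├─┐ │
│↳ → → ↑│ │↓│
├─────┬─┘ ╵ │
│     │↓ ← ↲│
│ ╶─┐ │ ┌───┤
│   │ │↓│↱ ↓│
├─╴ │ ╵ ╵ ╷ │
│   │  ↳ ↑│B│
└───┴─────┴─┘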